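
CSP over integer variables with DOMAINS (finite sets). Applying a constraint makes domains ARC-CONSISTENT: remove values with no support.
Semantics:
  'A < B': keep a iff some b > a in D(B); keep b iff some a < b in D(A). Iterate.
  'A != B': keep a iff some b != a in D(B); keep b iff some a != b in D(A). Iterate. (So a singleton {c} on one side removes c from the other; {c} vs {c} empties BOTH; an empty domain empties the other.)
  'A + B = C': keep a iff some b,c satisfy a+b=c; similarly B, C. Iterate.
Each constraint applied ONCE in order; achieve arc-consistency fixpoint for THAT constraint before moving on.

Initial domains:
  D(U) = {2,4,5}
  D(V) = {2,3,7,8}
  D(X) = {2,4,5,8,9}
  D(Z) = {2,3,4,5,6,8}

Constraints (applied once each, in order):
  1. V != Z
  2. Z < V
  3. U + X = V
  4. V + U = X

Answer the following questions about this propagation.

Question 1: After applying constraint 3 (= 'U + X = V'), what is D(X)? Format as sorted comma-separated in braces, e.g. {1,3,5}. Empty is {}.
Constraint 1 (V != Z) on D(V)={2,3,7,8} D(Z)={2,3,4,5,6,8}: no change
Constraint 2 (Z < V) on D(Z)={2,3,4,5,6,8} D(V)={2,3,7,8}: Z {2,3,4,5,6,8}->{2,3,4,5,6}; V {2,3,7,8}->{3,7,8}
Constraint 3 (U + X = V) on D(U)={2,4,5} D(X)={2,4,5,8,9} D(V)={3,7,8}: X {2,4,5,8,9}->{2,4,5}; V {3,7,8}->{7,8}
So after constraint 3: D(X) = {2,4,5}

Answer: {2,4,5}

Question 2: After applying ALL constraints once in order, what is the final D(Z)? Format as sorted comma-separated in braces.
Constraint 1 (V != Z) on D(V)={2,3,7,8} D(Z)={2,3,4,5,6,8}: no change
Constraint 2 (Z < V) on D(Z)={2,3,4,5,6,8} D(V)={2,3,7,8}: Z {2,3,4,5,6,8}->{2,3,4,5,6}; V {2,3,7,8}->{3,7,8}
Constraint 3 (U + X = V) on D(U)={2,4,5} D(X)={2,4,5,8,9} D(V)={3,7,8}: X {2,4,5,8,9}->{2,4,5}; V {3,7,8}->{7,8}
Constraint 4 (V + U = X) on D(V)={7,8} D(U)={2,4,5} D(X)={2,4,5}: V {7,8}->{}; U {2,4,5}->{}; X {2,4,5}->{}
So after all 4 constraints: D(Z) = {2,3,4,5,6}

Answer: {2,3,4,5,6}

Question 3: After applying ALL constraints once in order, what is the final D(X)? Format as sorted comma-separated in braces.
Constraint 1 (V != Z) on D(V)={2,3,7,8} D(Z)={2,3,4,5,6,8}: no change
Constraint 2 (Z < V) on D(Z)={2,3,4,5,6,8} D(V)={2,3,7,8}: Z {2,3,4,5,6,8}->{2,3,4,5,6}; V {2,3,7,8}->{3,7,8}
Constraint 3 (U + X = V) on D(U)={2,4,5} D(X)={2,4,5,8,9} D(V)={3,7,8}: X {2,4,5,8,9}->{2,4,5}; V {3,7,8}->{7,8}
Constraint 4 (V + U = X) on D(V)={7,8} D(U)={2,4,5} D(X)={2,4,5}: V {7,8}->{}; U {2,4,5}->{}; X {2,4,5}->{}
So after all 4 constraints: D(X) = {}

Answer: {}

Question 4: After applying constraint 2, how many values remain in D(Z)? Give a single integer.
Constraint 1 (V != Z) on D(V)={2,3,7,8} D(Z)={2,3,4,5,6,8}: no change
Constraint 2 (Z < V) on D(Z)={2,3,4,5,6,8} D(V)={2,3,7,8}: Z {2,3,4,5,6,8}->{2,3,4,5,6}; V {2,3,7,8}->{3,7,8}
So after constraint 2: D(Z)={2,3,4,5,6}, size = 5

Answer: 5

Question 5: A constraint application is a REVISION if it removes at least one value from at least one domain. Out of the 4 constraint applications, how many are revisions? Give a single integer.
Answer: 3

Derivation:
Constraint 1 (V != Z) on D(V)={2,3,7,8} D(Z)={2,3,4,5,6,8}: no change => not a revision
Constraint 2 (Z < V) on D(Z)={2,3,4,5,6,8} D(V)={2,3,7,8}: Z {2,3,4,5,6,8}->{2,3,4,5,6}; V {2,3,7,8}->{3,7,8} => REVISION
Constraint 3 (U + X = V) on D(U)={2,4,5} D(X)={2,4,5,8,9} D(V)={3,7,8}: X {2,4,5,8,9}->{2,4,5}; V {3,7,8}->{7,8} => REVISION
Constraint 4 (V + U = X) on D(V)={7,8} D(U)={2,4,5} D(X)={2,4,5}: V {7,8}->{}; U {2,4,5}->{}; X {2,4,5}->{} => REVISION
Total revisions = 3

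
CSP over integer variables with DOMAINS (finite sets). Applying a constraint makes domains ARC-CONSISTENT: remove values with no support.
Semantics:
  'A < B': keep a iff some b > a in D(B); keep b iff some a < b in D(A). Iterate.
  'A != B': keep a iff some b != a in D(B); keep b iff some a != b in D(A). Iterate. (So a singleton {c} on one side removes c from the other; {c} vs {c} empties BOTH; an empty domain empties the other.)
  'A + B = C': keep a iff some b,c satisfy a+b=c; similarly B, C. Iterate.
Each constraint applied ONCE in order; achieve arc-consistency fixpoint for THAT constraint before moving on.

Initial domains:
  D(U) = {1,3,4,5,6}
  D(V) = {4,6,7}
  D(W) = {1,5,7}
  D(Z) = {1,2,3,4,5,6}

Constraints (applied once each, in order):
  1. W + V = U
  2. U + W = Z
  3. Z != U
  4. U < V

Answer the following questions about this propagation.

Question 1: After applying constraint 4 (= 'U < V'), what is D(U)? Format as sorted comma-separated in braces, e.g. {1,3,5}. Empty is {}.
Answer: {}

Derivation:
Constraint 1 (W + V = U) on D(W)={1,5,7} D(V)={4,6,7} D(U)={1,3,4,5,6}: W {1,5,7}->{1}; V {4,6,7}->{4}; U {1,3,4,5,6}->{5}
Constraint 2 (U + W = Z) on D(U)={5} D(W)={1} D(Z)={1,2,3,4,5,6}: Z {1,2,3,4,5,6}->{6}
Constraint 3 (Z != U) on D(Z)={6} D(U)={5}: no change
Constraint 4 (U < V) on D(U)={5} D(V)={4}: U {5}->{}; V {4}->{}
So after constraint 4: D(U) = {}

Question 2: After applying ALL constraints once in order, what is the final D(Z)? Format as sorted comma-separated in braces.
Constraint 1 (W + V = U) on D(W)={1,5,7} D(V)={4,6,7} D(U)={1,3,4,5,6}: W {1,5,7}->{1}; V {4,6,7}->{4}; U {1,3,4,5,6}->{5}
Constraint 2 (U + W = Z) on D(U)={5} D(W)={1} D(Z)={1,2,3,4,5,6}: Z {1,2,3,4,5,6}->{6}
Constraint 3 (Z != U) on D(Z)={6} D(U)={5}: no change
Constraint 4 (U < V) on D(U)={5} D(V)={4}: U {5}->{}; V {4}->{}
So after all 4 constraints: D(Z) = {6}

Answer: {6}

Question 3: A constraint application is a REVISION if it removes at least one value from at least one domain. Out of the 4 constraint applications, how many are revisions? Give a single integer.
Answer: 3

Derivation:
Constraint 1 (W + V = U) on D(W)={1,5,7} D(V)={4,6,7} D(U)={1,3,4,5,6}: W {1,5,7}->{1}; V {4,6,7}->{4}; U {1,3,4,5,6}->{5} => REVISION
Constraint 2 (U + W = Z) on D(U)={5} D(W)={1} D(Z)={1,2,3,4,5,6}: Z {1,2,3,4,5,6}->{6} => REVISION
Constraint 3 (Z != U) on D(Z)={6} D(U)={5}: no change => not a revision
Constraint 4 (U < V) on D(U)={5} D(V)={4}: U {5}->{}; V {4}->{} => REVISION
Total revisions = 3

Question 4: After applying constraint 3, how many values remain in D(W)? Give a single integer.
Answer: 1

Derivation:
Constraint 1 (W + V = U) on D(W)={1,5,7} D(V)={4,6,7} D(U)={1,3,4,5,6}: W {1,5,7}->{1}; V {4,6,7}->{4}; U {1,3,4,5,6}->{5}
Constraint 2 (U + W = Z) on D(U)={5} D(W)={1} D(Z)={1,2,3,4,5,6}: Z {1,2,3,4,5,6}->{6}
Constraint 3 (Z != U) on D(Z)={6} D(U)={5}: no change
So after constraint 3: D(W)={1}, size = 1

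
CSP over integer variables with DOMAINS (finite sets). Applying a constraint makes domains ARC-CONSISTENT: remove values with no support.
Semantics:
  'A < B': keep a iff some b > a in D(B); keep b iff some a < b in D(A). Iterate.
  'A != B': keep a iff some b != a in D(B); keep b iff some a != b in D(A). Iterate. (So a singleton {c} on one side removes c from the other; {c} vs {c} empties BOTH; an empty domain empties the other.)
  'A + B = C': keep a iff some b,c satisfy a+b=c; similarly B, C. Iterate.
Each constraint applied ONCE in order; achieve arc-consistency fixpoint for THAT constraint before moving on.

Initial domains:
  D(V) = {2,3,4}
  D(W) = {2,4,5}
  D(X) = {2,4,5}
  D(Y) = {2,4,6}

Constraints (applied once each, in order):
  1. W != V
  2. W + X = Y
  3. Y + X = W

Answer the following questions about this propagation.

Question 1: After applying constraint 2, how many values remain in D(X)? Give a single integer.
Answer: 2

Derivation:
Constraint 1 (W != V) on D(W)={2,4,5} D(V)={2,3,4}: no change
Constraint 2 (W + X = Y) on D(W)={2,4,5} D(X)={2,4,5} D(Y)={2,4,6}: W {2,4,5}->{2,4}; X {2,4,5}->{2,4}; Y {2,4,6}->{4,6}
So after constraint 2: D(X)={2,4}, size = 2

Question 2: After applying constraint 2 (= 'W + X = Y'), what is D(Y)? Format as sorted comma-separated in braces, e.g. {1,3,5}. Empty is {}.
Answer: {4,6}

Derivation:
Constraint 1 (W != V) on D(W)={2,4,5} D(V)={2,3,4}: no change
Constraint 2 (W + X = Y) on D(W)={2,4,5} D(X)={2,4,5} D(Y)={2,4,6}: W {2,4,5}->{2,4}; X {2,4,5}->{2,4}; Y {2,4,6}->{4,6}
So after constraint 2: D(Y) = {4,6}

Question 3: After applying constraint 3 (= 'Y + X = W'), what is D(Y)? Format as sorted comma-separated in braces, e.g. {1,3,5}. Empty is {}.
Constraint 1 (W != V) on D(W)={2,4,5} D(V)={2,3,4}: no change
Constraint 2 (W + X = Y) on D(W)={2,4,5} D(X)={2,4,5} D(Y)={2,4,6}: W {2,4,5}->{2,4}; X {2,4,5}->{2,4}; Y {2,4,6}->{4,6}
Constraint 3 (Y + X = W) on D(Y)={4,6} D(X)={2,4} D(W)={2,4}: Y {4,6}->{}; X {2,4}->{}; W {2,4}->{}
So after constraint 3: D(Y) = {}

Answer: {}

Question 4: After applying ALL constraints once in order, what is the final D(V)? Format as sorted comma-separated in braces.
Answer: {2,3,4}

Derivation:
Constraint 1 (W != V) on D(W)={2,4,5} D(V)={2,3,4}: no change
Constraint 2 (W + X = Y) on D(W)={2,4,5} D(X)={2,4,5} D(Y)={2,4,6}: W {2,4,5}->{2,4}; X {2,4,5}->{2,4}; Y {2,4,6}->{4,6}
Constraint 3 (Y + X = W) on D(Y)={4,6} D(X)={2,4} D(W)={2,4}: Y {4,6}->{}; X {2,4}->{}; W {2,4}->{}
So after all 3 constraints: D(V) = {2,3,4}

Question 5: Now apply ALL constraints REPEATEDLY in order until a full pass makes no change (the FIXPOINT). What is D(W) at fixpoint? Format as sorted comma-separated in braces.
pass 0 (initial): D(W)={2,4,5}
pass 1: W {2,4,5}->{}; X {2,4,5}->{}; Y {2,4,6}->{}
pass 2: V {2,3,4}->{}
pass 3: no change
Fixpoint after 3 passes: D(W) = {}

Answer: {}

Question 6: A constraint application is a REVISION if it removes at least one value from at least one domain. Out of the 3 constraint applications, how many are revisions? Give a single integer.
Answer: 2

Derivation:
Constraint 1 (W != V) on D(W)={2,4,5} D(V)={2,3,4}: no change => not a revision
Constraint 2 (W + X = Y) on D(W)={2,4,5} D(X)={2,4,5} D(Y)={2,4,6}: W {2,4,5}->{2,4}; X {2,4,5}->{2,4}; Y {2,4,6}->{4,6} => REVISION
Constraint 3 (Y + X = W) on D(Y)={4,6} D(X)={2,4} D(W)={2,4}: Y {4,6}->{}; X {2,4}->{}; W {2,4}->{} => REVISION
Total revisions = 2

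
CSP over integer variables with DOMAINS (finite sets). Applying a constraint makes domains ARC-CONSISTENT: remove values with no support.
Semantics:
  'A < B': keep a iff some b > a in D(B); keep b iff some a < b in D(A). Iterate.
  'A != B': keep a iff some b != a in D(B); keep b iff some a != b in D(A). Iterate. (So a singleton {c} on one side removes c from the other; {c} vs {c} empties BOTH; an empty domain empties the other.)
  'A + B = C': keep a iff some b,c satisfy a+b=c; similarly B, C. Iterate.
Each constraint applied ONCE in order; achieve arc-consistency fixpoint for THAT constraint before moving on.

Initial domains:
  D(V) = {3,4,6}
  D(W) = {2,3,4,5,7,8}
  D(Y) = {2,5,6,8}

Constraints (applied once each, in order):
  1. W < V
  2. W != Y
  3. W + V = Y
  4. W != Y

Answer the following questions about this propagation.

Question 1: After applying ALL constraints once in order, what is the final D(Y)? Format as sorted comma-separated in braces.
Constraint 1 (W < V) on D(W)={2,3,4,5,7,8} D(V)={3,4,6}: W {2,3,4,5,7,8}->{2,3,4,5}
Constraint 2 (W != Y) on D(W)={2,3,4,5} D(Y)={2,5,6,8}: no change
Constraint 3 (W + V = Y) on D(W)={2,3,4,5} D(V)={3,4,6} D(Y)={2,5,6,8}: Y {2,5,6,8}->{5,6,8}
Constraint 4 (W != Y) on D(W)={2,3,4,5} D(Y)={5,6,8}: no change
So after all 4 constraints: D(Y) = {5,6,8}

Answer: {5,6,8}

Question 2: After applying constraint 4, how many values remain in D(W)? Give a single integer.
Constraint 1 (W < V) on D(W)={2,3,4,5,7,8} D(V)={3,4,6}: W {2,3,4,5,7,8}->{2,3,4,5}
Constraint 2 (W != Y) on D(W)={2,3,4,5} D(Y)={2,5,6,8}: no change
Constraint 3 (W + V = Y) on D(W)={2,3,4,5} D(V)={3,4,6} D(Y)={2,5,6,8}: Y {2,5,6,8}->{5,6,8}
Constraint 4 (W != Y) on D(W)={2,3,4,5} D(Y)={5,6,8}: no change
So after constraint 4: D(W)={2,3,4,5}, size = 4

Answer: 4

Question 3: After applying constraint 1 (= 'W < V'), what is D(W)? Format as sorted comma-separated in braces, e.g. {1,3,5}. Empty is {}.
Answer: {2,3,4,5}

Derivation:
Constraint 1 (W < V) on D(W)={2,3,4,5,7,8} D(V)={3,4,6}: W {2,3,4,5,7,8}->{2,3,4,5}
So after constraint 1: D(W) = {2,3,4,5}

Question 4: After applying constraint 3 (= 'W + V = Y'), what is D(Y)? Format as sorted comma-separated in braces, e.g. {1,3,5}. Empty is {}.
Constraint 1 (W < V) on D(W)={2,3,4,5,7,8} D(V)={3,4,6}: W {2,3,4,5,7,8}->{2,3,4,5}
Constraint 2 (W != Y) on D(W)={2,3,4,5} D(Y)={2,5,6,8}: no change
Constraint 3 (W + V = Y) on D(W)={2,3,4,5} D(V)={3,4,6} D(Y)={2,5,6,8}: Y {2,5,6,8}->{5,6,8}
So after constraint 3: D(Y) = {5,6,8}

Answer: {5,6,8}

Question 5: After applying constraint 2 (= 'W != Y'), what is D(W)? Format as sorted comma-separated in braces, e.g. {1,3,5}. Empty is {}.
Answer: {2,3,4,5}

Derivation:
Constraint 1 (W < V) on D(W)={2,3,4,5,7,8} D(V)={3,4,6}: W {2,3,4,5,7,8}->{2,3,4,5}
Constraint 2 (W != Y) on D(W)={2,3,4,5} D(Y)={2,5,6,8}: no change
So after constraint 2: D(W) = {2,3,4,5}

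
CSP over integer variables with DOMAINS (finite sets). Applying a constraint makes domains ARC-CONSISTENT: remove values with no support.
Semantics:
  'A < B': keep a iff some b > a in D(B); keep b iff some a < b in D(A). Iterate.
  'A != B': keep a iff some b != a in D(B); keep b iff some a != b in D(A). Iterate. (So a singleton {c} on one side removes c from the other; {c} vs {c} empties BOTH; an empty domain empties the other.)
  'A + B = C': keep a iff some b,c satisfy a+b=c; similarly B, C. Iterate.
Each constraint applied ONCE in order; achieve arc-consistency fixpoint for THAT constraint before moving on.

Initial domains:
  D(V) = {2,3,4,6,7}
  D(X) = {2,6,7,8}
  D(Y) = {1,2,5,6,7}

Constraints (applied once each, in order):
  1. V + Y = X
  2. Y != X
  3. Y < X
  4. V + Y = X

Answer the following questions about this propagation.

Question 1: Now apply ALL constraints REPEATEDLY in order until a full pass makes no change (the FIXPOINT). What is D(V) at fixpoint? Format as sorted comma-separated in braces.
Answer: {2,3,4,6,7}

Derivation:
pass 0 (initial): D(V)={2,3,4,6,7}
pass 1: X {2,6,7,8}->{6,7,8}; Y {1,2,5,6,7}->{1,2,5,6}
pass 2: no change
Fixpoint after 2 passes: D(V) = {2,3,4,6,7}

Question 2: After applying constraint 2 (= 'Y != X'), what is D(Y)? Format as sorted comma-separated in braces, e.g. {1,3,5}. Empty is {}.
Constraint 1 (V + Y = X) on D(V)={2,3,4,6,7} D(Y)={1,2,5,6,7} D(X)={2,6,7,8}: Y {1,2,5,6,7}->{1,2,5,6}; X {2,6,7,8}->{6,7,8}
Constraint 2 (Y != X) on D(Y)={1,2,5,6} D(X)={6,7,8}: no change
So after constraint 2: D(Y) = {1,2,5,6}

Answer: {1,2,5,6}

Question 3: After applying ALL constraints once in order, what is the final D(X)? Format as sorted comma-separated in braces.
Constraint 1 (V + Y = X) on D(V)={2,3,4,6,7} D(Y)={1,2,5,6,7} D(X)={2,6,7,8}: Y {1,2,5,6,7}->{1,2,5,6}; X {2,6,7,8}->{6,7,8}
Constraint 2 (Y != X) on D(Y)={1,2,5,6} D(X)={6,7,8}: no change
Constraint 3 (Y < X) on D(Y)={1,2,5,6} D(X)={6,7,8}: no change
Constraint 4 (V + Y = X) on D(V)={2,3,4,6,7} D(Y)={1,2,5,6} D(X)={6,7,8}: no change
So after all 4 constraints: D(X) = {6,7,8}

Answer: {6,7,8}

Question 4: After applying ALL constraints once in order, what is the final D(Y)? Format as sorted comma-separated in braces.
Answer: {1,2,5,6}

Derivation:
Constraint 1 (V + Y = X) on D(V)={2,3,4,6,7} D(Y)={1,2,5,6,7} D(X)={2,6,7,8}: Y {1,2,5,6,7}->{1,2,5,6}; X {2,6,7,8}->{6,7,8}
Constraint 2 (Y != X) on D(Y)={1,2,5,6} D(X)={6,7,8}: no change
Constraint 3 (Y < X) on D(Y)={1,2,5,6} D(X)={6,7,8}: no change
Constraint 4 (V + Y = X) on D(V)={2,3,4,6,7} D(Y)={1,2,5,6} D(X)={6,7,8}: no change
So after all 4 constraints: D(Y) = {1,2,5,6}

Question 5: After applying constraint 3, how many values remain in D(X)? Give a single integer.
Constraint 1 (V + Y = X) on D(V)={2,3,4,6,7} D(Y)={1,2,5,6,7} D(X)={2,6,7,8}: Y {1,2,5,6,7}->{1,2,5,6}; X {2,6,7,8}->{6,7,8}
Constraint 2 (Y != X) on D(Y)={1,2,5,6} D(X)={6,7,8}: no change
Constraint 3 (Y < X) on D(Y)={1,2,5,6} D(X)={6,7,8}: no change
So after constraint 3: D(X)={6,7,8}, size = 3

Answer: 3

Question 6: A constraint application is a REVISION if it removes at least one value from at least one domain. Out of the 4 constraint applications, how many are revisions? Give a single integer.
Answer: 1

Derivation:
Constraint 1 (V + Y = X) on D(V)={2,3,4,6,7} D(Y)={1,2,5,6,7} D(X)={2,6,7,8}: Y {1,2,5,6,7}->{1,2,5,6}; X {2,6,7,8}->{6,7,8} => REVISION
Constraint 2 (Y != X) on D(Y)={1,2,5,6} D(X)={6,7,8}: no change => not a revision
Constraint 3 (Y < X) on D(Y)={1,2,5,6} D(X)={6,7,8}: no change => not a revision
Constraint 4 (V + Y = X) on D(V)={2,3,4,6,7} D(Y)={1,2,5,6} D(X)={6,7,8}: no change => not a revision
Total revisions = 1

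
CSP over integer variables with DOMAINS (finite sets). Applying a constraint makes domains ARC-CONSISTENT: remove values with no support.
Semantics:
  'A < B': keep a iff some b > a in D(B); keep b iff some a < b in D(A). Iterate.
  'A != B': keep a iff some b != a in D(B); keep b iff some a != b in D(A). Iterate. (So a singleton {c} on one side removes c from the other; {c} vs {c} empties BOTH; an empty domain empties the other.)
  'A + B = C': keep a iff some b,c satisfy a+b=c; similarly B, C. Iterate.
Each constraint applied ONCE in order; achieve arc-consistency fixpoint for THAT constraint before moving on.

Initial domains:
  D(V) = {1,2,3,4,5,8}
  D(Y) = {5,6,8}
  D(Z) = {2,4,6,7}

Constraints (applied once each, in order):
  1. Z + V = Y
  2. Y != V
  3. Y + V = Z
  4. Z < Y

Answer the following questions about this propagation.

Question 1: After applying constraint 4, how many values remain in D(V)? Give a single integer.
Answer: 2

Derivation:
Constraint 1 (Z + V = Y) on D(Z)={2,4,6,7} D(V)={1,2,3,4,5,8} D(Y)={5,6,8}: V {1,2,3,4,5,8}->{1,2,3,4}
Constraint 2 (Y != V) on D(Y)={5,6,8} D(V)={1,2,3,4}: no change
Constraint 3 (Y + V = Z) on D(Y)={5,6,8} D(V)={1,2,3,4} D(Z)={2,4,6,7}: Y {5,6,8}->{5,6}; V {1,2,3,4}->{1,2}; Z {2,4,6,7}->{6,7}
Constraint 4 (Z < Y) on D(Z)={6,7} D(Y)={5,6}: Z {6,7}->{}; Y {5,6}->{}
So after constraint 4: D(V)={1,2}, size = 2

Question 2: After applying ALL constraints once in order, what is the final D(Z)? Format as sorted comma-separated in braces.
Constraint 1 (Z + V = Y) on D(Z)={2,4,6,7} D(V)={1,2,3,4,5,8} D(Y)={5,6,8}: V {1,2,3,4,5,8}->{1,2,3,4}
Constraint 2 (Y != V) on D(Y)={5,6,8} D(V)={1,2,3,4}: no change
Constraint 3 (Y + V = Z) on D(Y)={5,6,8} D(V)={1,2,3,4} D(Z)={2,4,6,7}: Y {5,6,8}->{5,6}; V {1,2,3,4}->{1,2}; Z {2,4,6,7}->{6,7}
Constraint 4 (Z < Y) on D(Z)={6,7} D(Y)={5,6}: Z {6,7}->{}; Y {5,6}->{}
So after all 4 constraints: D(Z) = {}

Answer: {}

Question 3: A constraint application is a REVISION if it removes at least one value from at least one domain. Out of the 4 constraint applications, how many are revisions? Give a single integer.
Constraint 1 (Z + V = Y) on D(Z)={2,4,6,7} D(V)={1,2,3,4,5,8} D(Y)={5,6,8}: V {1,2,3,4,5,8}->{1,2,3,4} => REVISION
Constraint 2 (Y != V) on D(Y)={5,6,8} D(V)={1,2,3,4}: no change => not a revision
Constraint 3 (Y + V = Z) on D(Y)={5,6,8} D(V)={1,2,3,4} D(Z)={2,4,6,7}: Y {5,6,8}->{5,6}; V {1,2,3,4}->{1,2}; Z {2,4,6,7}->{6,7} => REVISION
Constraint 4 (Z < Y) on D(Z)={6,7} D(Y)={5,6}: Z {6,7}->{}; Y {5,6}->{} => REVISION
Total revisions = 3

Answer: 3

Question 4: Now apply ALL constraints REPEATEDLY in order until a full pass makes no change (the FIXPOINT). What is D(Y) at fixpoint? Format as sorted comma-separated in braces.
Answer: {}

Derivation:
pass 0 (initial): D(Y)={5,6,8}
pass 1: V {1,2,3,4,5,8}->{1,2}; Y {5,6,8}->{}; Z {2,4,6,7}->{}
pass 2: V {1,2}->{}
pass 3: no change
Fixpoint after 3 passes: D(Y) = {}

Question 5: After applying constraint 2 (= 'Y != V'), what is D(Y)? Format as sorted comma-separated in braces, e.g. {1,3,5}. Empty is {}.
Answer: {5,6,8}

Derivation:
Constraint 1 (Z + V = Y) on D(Z)={2,4,6,7} D(V)={1,2,3,4,5,8} D(Y)={5,6,8}: V {1,2,3,4,5,8}->{1,2,3,4}
Constraint 2 (Y != V) on D(Y)={5,6,8} D(V)={1,2,3,4}: no change
So after constraint 2: D(Y) = {5,6,8}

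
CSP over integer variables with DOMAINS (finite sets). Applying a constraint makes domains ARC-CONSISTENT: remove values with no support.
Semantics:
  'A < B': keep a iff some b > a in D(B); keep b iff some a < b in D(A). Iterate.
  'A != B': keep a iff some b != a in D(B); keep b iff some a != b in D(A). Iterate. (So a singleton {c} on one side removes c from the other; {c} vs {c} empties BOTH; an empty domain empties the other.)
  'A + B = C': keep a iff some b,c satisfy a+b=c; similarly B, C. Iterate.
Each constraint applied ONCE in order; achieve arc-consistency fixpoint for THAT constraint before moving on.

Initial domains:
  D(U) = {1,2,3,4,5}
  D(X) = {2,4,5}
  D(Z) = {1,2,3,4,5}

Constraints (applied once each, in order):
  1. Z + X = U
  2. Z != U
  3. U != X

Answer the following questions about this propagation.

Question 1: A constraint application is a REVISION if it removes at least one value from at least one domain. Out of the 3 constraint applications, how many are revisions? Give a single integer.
Answer: 1

Derivation:
Constraint 1 (Z + X = U) on D(Z)={1,2,3,4,5} D(X)={2,4,5} D(U)={1,2,3,4,5}: Z {1,2,3,4,5}->{1,2,3}; X {2,4,5}->{2,4}; U {1,2,3,4,5}->{3,4,5} => REVISION
Constraint 2 (Z != U) on D(Z)={1,2,3} D(U)={3,4,5}: no change => not a revision
Constraint 3 (U != X) on D(U)={3,4,5} D(X)={2,4}: no change => not a revision
Total revisions = 1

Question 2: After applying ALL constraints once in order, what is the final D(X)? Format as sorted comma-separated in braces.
Constraint 1 (Z + X = U) on D(Z)={1,2,3,4,5} D(X)={2,4,5} D(U)={1,2,3,4,5}: Z {1,2,3,4,5}->{1,2,3}; X {2,4,5}->{2,4}; U {1,2,3,4,5}->{3,4,5}
Constraint 2 (Z != U) on D(Z)={1,2,3} D(U)={3,4,5}: no change
Constraint 3 (U != X) on D(U)={3,4,5} D(X)={2,4}: no change
So after all 3 constraints: D(X) = {2,4}

Answer: {2,4}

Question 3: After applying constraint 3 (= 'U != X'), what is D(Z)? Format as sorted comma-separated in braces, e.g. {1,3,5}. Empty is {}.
Answer: {1,2,3}

Derivation:
Constraint 1 (Z + X = U) on D(Z)={1,2,3,4,5} D(X)={2,4,5} D(U)={1,2,3,4,5}: Z {1,2,3,4,5}->{1,2,3}; X {2,4,5}->{2,4}; U {1,2,3,4,5}->{3,4,5}
Constraint 2 (Z != U) on D(Z)={1,2,3} D(U)={3,4,5}: no change
Constraint 3 (U != X) on D(U)={3,4,5} D(X)={2,4}: no change
So after constraint 3: D(Z) = {1,2,3}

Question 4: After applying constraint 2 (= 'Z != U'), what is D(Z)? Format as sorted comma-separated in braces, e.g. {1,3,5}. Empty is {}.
Answer: {1,2,3}

Derivation:
Constraint 1 (Z + X = U) on D(Z)={1,2,3,4,5} D(X)={2,4,5} D(U)={1,2,3,4,5}: Z {1,2,3,4,5}->{1,2,3}; X {2,4,5}->{2,4}; U {1,2,3,4,5}->{3,4,5}
Constraint 2 (Z != U) on D(Z)={1,2,3} D(U)={3,4,5}: no change
So after constraint 2: D(Z) = {1,2,3}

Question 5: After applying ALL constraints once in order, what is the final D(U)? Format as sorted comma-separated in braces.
Constraint 1 (Z + X = U) on D(Z)={1,2,3,4,5} D(X)={2,4,5} D(U)={1,2,3,4,5}: Z {1,2,3,4,5}->{1,2,3}; X {2,4,5}->{2,4}; U {1,2,3,4,5}->{3,4,5}
Constraint 2 (Z != U) on D(Z)={1,2,3} D(U)={3,4,5}: no change
Constraint 3 (U != X) on D(U)={3,4,5} D(X)={2,4}: no change
So after all 3 constraints: D(U) = {3,4,5}

Answer: {3,4,5}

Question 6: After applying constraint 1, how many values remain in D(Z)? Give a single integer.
Constraint 1 (Z + X = U) on D(Z)={1,2,3,4,5} D(X)={2,4,5} D(U)={1,2,3,4,5}: Z {1,2,3,4,5}->{1,2,3}; X {2,4,5}->{2,4}; U {1,2,3,4,5}->{3,4,5}
So after constraint 1: D(Z)={1,2,3}, size = 3

Answer: 3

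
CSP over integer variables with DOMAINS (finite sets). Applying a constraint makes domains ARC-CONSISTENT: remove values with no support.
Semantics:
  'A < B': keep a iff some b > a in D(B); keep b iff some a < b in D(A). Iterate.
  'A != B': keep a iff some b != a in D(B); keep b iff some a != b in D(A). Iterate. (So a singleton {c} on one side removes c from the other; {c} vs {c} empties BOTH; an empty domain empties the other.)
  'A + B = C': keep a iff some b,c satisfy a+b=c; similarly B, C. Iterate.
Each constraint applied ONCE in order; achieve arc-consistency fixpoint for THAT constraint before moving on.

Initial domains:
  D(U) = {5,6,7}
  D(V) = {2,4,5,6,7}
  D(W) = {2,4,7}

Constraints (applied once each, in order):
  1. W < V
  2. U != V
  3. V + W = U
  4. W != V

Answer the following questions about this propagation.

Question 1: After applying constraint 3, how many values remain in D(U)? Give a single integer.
Constraint 1 (W < V) on D(W)={2,4,7} D(V)={2,4,5,6,7}: W {2,4,7}->{2,4}; V {2,4,5,6,7}->{4,5,6,7}
Constraint 2 (U != V) on D(U)={5,6,7} D(V)={4,5,6,7}: no change
Constraint 3 (V + W = U) on D(V)={4,5,6,7} D(W)={2,4} D(U)={5,6,7}: V {4,5,6,7}->{4,5}; W {2,4}->{2}; U {5,6,7}->{6,7}
So after constraint 3: D(U)={6,7}, size = 2

Answer: 2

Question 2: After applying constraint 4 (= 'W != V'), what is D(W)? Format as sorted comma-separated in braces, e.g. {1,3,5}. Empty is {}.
Answer: {2}

Derivation:
Constraint 1 (W < V) on D(W)={2,4,7} D(V)={2,4,5,6,7}: W {2,4,7}->{2,4}; V {2,4,5,6,7}->{4,5,6,7}
Constraint 2 (U != V) on D(U)={5,6,7} D(V)={4,5,6,7}: no change
Constraint 3 (V + W = U) on D(V)={4,5,6,7} D(W)={2,4} D(U)={5,6,7}: V {4,5,6,7}->{4,5}; W {2,4}->{2}; U {5,6,7}->{6,7}
Constraint 4 (W != V) on D(W)={2} D(V)={4,5}: no change
So after constraint 4: D(W) = {2}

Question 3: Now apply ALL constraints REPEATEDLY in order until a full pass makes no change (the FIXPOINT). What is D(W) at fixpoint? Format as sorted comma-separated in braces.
pass 0 (initial): D(W)={2,4,7}
pass 1: U {5,6,7}->{6,7}; V {2,4,5,6,7}->{4,5}; W {2,4,7}->{2}
pass 2: no change
Fixpoint after 2 passes: D(W) = {2}

Answer: {2}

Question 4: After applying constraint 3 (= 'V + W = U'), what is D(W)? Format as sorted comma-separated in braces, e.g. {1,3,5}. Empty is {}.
Answer: {2}

Derivation:
Constraint 1 (W < V) on D(W)={2,4,7} D(V)={2,4,5,6,7}: W {2,4,7}->{2,4}; V {2,4,5,6,7}->{4,5,6,7}
Constraint 2 (U != V) on D(U)={5,6,7} D(V)={4,5,6,7}: no change
Constraint 3 (V + W = U) on D(V)={4,5,6,7} D(W)={2,4} D(U)={5,6,7}: V {4,5,6,7}->{4,5}; W {2,4}->{2}; U {5,6,7}->{6,7}
So after constraint 3: D(W) = {2}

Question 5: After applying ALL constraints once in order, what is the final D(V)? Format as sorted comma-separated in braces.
Answer: {4,5}

Derivation:
Constraint 1 (W < V) on D(W)={2,4,7} D(V)={2,4,5,6,7}: W {2,4,7}->{2,4}; V {2,4,5,6,7}->{4,5,6,7}
Constraint 2 (U != V) on D(U)={5,6,7} D(V)={4,5,6,7}: no change
Constraint 3 (V + W = U) on D(V)={4,5,6,7} D(W)={2,4} D(U)={5,6,7}: V {4,5,6,7}->{4,5}; W {2,4}->{2}; U {5,6,7}->{6,7}
Constraint 4 (W != V) on D(W)={2} D(V)={4,5}: no change
So after all 4 constraints: D(V) = {4,5}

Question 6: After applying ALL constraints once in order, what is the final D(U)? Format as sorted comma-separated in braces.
Answer: {6,7}

Derivation:
Constraint 1 (W < V) on D(W)={2,4,7} D(V)={2,4,5,6,7}: W {2,4,7}->{2,4}; V {2,4,5,6,7}->{4,5,6,7}
Constraint 2 (U != V) on D(U)={5,6,7} D(V)={4,5,6,7}: no change
Constraint 3 (V + W = U) on D(V)={4,5,6,7} D(W)={2,4} D(U)={5,6,7}: V {4,5,6,7}->{4,5}; W {2,4}->{2}; U {5,6,7}->{6,7}
Constraint 4 (W != V) on D(W)={2} D(V)={4,5}: no change
So after all 4 constraints: D(U) = {6,7}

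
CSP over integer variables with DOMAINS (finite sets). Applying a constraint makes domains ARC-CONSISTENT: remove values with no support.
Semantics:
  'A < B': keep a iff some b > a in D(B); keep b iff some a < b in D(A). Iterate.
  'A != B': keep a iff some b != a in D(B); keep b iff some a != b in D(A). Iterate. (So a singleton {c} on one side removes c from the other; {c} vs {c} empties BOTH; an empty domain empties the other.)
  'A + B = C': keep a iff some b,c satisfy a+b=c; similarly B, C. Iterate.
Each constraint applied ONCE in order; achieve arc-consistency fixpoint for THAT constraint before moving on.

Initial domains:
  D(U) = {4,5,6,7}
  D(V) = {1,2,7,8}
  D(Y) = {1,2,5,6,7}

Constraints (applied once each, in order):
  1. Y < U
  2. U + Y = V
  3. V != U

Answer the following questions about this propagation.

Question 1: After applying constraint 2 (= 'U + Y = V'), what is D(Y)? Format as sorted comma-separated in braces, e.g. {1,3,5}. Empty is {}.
Answer: {1,2}

Derivation:
Constraint 1 (Y < U) on D(Y)={1,2,5,6,7} D(U)={4,5,6,7}: Y {1,2,5,6,7}->{1,2,5,6}
Constraint 2 (U + Y = V) on D(U)={4,5,6,7} D(Y)={1,2,5,6} D(V)={1,2,7,8}: U {4,5,6,7}->{5,6,7}; Y {1,2,5,6}->{1,2}; V {1,2,7,8}->{7,8}
So after constraint 2: D(Y) = {1,2}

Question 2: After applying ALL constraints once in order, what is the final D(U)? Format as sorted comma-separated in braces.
Answer: {5,6,7}

Derivation:
Constraint 1 (Y < U) on D(Y)={1,2,5,6,7} D(U)={4,5,6,7}: Y {1,2,5,6,7}->{1,2,5,6}
Constraint 2 (U + Y = V) on D(U)={4,5,6,7} D(Y)={1,2,5,6} D(V)={1,2,7,8}: U {4,5,6,7}->{5,6,7}; Y {1,2,5,6}->{1,2}; V {1,2,7,8}->{7,8}
Constraint 3 (V != U) on D(V)={7,8} D(U)={5,6,7}: no change
So after all 3 constraints: D(U) = {5,6,7}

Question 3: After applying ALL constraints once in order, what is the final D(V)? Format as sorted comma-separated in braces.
Answer: {7,8}

Derivation:
Constraint 1 (Y < U) on D(Y)={1,2,5,6,7} D(U)={4,5,6,7}: Y {1,2,5,6,7}->{1,2,5,6}
Constraint 2 (U + Y = V) on D(U)={4,5,6,7} D(Y)={1,2,5,6} D(V)={1,2,7,8}: U {4,5,6,7}->{5,6,7}; Y {1,2,5,6}->{1,2}; V {1,2,7,8}->{7,8}
Constraint 3 (V != U) on D(V)={7,8} D(U)={5,6,7}: no change
So after all 3 constraints: D(V) = {7,8}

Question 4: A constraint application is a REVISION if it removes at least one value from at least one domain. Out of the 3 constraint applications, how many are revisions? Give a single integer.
Answer: 2

Derivation:
Constraint 1 (Y < U) on D(Y)={1,2,5,6,7} D(U)={4,5,6,7}: Y {1,2,5,6,7}->{1,2,5,6} => REVISION
Constraint 2 (U + Y = V) on D(U)={4,5,6,7} D(Y)={1,2,5,6} D(V)={1,2,7,8}: U {4,5,6,7}->{5,6,7}; Y {1,2,5,6}->{1,2}; V {1,2,7,8}->{7,8} => REVISION
Constraint 3 (V != U) on D(V)={7,8} D(U)={5,6,7}: no change => not a revision
Total revisions = 2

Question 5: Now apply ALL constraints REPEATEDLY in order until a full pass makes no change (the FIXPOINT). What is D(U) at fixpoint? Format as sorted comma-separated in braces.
Answer: {5,6,7}

Derivation:
pass 0 (initial): D(U)={4,5,6,7}
pass 1: U {4,5,6,7}->{5,6,7}; V {1,2,7,8}->{7,8}; Y {1,2,5,6,7}->{1,2}
pass 2: no change
Fixpoint after 2 passes: D(U) = {5,6,7}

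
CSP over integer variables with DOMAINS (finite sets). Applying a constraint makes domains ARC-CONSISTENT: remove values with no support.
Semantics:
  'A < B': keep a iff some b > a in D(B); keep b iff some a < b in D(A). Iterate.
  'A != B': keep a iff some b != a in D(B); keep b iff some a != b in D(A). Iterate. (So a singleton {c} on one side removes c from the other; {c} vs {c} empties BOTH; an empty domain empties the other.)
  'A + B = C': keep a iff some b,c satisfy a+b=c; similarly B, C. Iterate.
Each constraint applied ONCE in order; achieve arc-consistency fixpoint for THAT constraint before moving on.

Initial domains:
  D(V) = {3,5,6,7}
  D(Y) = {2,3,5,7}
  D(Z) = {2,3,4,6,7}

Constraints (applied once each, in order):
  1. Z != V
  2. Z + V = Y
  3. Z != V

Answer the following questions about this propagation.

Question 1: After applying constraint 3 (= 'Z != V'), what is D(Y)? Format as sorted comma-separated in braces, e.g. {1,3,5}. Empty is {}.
Answer: {5,7}

Derivation:
Constraint 1 (Z != V) on D(Z)={2,3,4,6,7} D(V)={3,5,6,7}: no change
Constraint 2 (Z + V = Y) on D(Z)={2,3,4,6,7} D(V)={3,5,6,7} D(Y)={2,3,5,7}: Z {2,3,4,6,7}->{2,4}; V {3,5,6,7}->{3,5}; Y {2,3,5,7}->{5,7}
Constraint 3 (Z != V) on D(Z)={2,4} D(V)={3,5}: no change
So after constraint 3: D(Y) = {5,7}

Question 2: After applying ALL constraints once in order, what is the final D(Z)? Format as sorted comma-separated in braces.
Constraint 1 (Z != V) on D(Z)={2,3,4,6,7} D(V)={3,5,6,7}: no change
Constraint 2 (Z + V = Y) on D(Z)={2,3,4,6,7} D(V)={3,5,6,7} D(Y)={2,3,5,7}: Z {2,3,4,6,7}->{2,4}; V {3,5,6,7}->{3,5}; Y {2,3,5,7}->{5,7}
Constraint 3 (Z != V) on D(Z)={2,4} D(V)={3,5}: no change
So after all 3 constraints: D(Z) = {2,4}

Answer: {2,4}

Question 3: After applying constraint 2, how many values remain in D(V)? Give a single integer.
Constraint 1 (Z != V) on D(Z)={2,3,4,6,7} D(V)={3,5,6,7}: no change
Constraint 2 (Z + V = Y) on D(Z)={2,3,4,6,7} D(V)={3,5,6,7} D(Y)={2,3,5,7}: Z {2,3,4,6,7}->{2,4}; V {3,5,6,7}->{3,5}; Y {2,3,5,7}->{5,7}
So after constraint 2: D(V)={3,5}, size = 2

Answer: 2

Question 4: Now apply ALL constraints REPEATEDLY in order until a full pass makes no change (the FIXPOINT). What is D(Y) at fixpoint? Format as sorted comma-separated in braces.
pass 0 (initial): D(Y)={2,3,5,7}
pass 1: V {3,5,6,7}->{3,5}; Y {2,3,5,7}->{5,7}; Z {2,3,4,6,7}->{2,4}
pass 2: no change
Fixpoint after 2 passes: D(Y) = {5,7}

Answer: {5,7}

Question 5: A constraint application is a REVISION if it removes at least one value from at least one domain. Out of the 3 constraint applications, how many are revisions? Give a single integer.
Answer: 1

Derivation:
Constraint 1 (Z != V) on D(Z)={2,3,4,6,7} D(V)={3,5,6,7}: no change => not a revision
Constraint 2 (Z + V = Y) on D(Z)={2,3,4,6,7} D(V)={3,5,6,7} D(Y)={2,3,5,7}: Z {2,3,4,6,7}->{2,4}; V {3,5,6,7}->{3,5}; Y {2,3,5,7}->{5,7} => REVISION
Constraint 3 (Z != V) on D(Z)={2,4} D(V)={3,5}: no change => not a revision
Total revisions = 1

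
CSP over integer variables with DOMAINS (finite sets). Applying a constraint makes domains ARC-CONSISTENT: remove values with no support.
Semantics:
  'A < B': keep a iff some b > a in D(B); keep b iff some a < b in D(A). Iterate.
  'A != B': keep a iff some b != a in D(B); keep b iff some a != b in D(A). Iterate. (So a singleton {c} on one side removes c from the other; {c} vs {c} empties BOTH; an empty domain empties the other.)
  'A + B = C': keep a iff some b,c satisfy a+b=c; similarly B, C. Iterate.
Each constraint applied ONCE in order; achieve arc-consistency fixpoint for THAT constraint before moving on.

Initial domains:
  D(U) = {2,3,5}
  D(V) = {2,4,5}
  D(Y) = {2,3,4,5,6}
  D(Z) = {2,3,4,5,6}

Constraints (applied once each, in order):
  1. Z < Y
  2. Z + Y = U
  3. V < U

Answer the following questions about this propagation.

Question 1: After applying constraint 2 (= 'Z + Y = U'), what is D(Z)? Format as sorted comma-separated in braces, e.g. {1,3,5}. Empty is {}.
Constraint 1 (Z < Y) on D(Z)={2,3,4,5,6} D(Y)={2,3,4,5,6}: Z {2,3,4,5,6}->{2,3,4,5}; Y {2,3,4,5,6}->{3,4,5,6}
Constraint 2 (Z + Y = U) on D(Z)={2,3,4,5} D(Y)={3,4,5,6} D(U)={2,3,5}: Z {2,3,4,5}->{2}; Y {3,4,5,6}->{3}; U {2,3,5}->{5}
So after constraint 2: D(Z) = {2}

Answer: {2}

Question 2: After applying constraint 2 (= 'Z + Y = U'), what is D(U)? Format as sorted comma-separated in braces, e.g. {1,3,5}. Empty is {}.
Constraint 1 (Z < Y) on D(Z)={2,3,4,5,6} D(Y)={2,3,4,5,6}: Z {2,3,4,5,6}->{2,3,4,5}; Y {2,3,4,5,6}->{3,4,5,6}
Constraint 2 (Z + Y = U) on D(Z)={2,3,4,5} D(Y)={3,4,5,6} D(U)={2,3,5}: Z {2,3,4,5}->{2}; Y {3,4,5,6}->{3}; U {2,3,5}->{5}
So after constraint 2: D(U) = {5}

Answer: {5}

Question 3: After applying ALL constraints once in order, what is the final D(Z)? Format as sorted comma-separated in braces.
Constraint 1 (Z < Y) on D(Z)={2,3,4,5,6} D(Y)={2,3,4,5,6}: Z {2,3,4,5,6}->{2,3,4,5}; Y {2,3,4,5,6}->{3,4,5,6}
Constraint 2 (Z + Y = U) on D(Z)={2,3,4,5} D(Y)={3,4,5,6} D(U)={2,3,5}: Z {2,3,4,5}->{2}; Y {3,4,5,6}->{3}; U {2,3,5}->{5}
Constraint 3 (V < U) on D(V)={2,4,5} D(U)={5}: V {2,4,5}->{2,4}
So after all 3 constraints: D(Z) = {2}

Answer: {2}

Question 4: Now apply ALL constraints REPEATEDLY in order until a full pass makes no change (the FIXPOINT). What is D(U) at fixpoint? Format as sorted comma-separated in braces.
Answer: {5}

Derivation:
pass 0 (initial): D(U)={2,3,5}
pass 1: U {2,3,5}->{5}; V {2,4,5}->{2,4}; Y {2,3,4,5,6}->{3}; Z {2,3,4,5,6}->{2}
pass 2: no change
Fixpoint after 2 passes: D(U) = {5}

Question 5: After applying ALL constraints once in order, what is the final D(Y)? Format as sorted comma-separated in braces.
Answer: {3}

Derivation:
Constraint 1 (Z < Y) on D(Z)={2,3,4,5,6} D(Y)={2,3,4,5,6}: Z {2,3,4,5,6}->{2,3,4,5}; Y {2,3,4,5,6}->{3,4,5,6}
Constraint 2 (Z + Y = U) on D(Z)={2,3,4,5} D(Y)={3,4,5,6} D(U)={2,3,5}: Z {2,3,4,5}->{2}; Y {3,4,5,6}->{3}; U {2,3,5}->{5}
Constraint 3 (V < U) on D(V)={2,4,5} D(U)={5}: V {2,4,5}->{2,4}
So after all 3 constraints: D(Y) = {3}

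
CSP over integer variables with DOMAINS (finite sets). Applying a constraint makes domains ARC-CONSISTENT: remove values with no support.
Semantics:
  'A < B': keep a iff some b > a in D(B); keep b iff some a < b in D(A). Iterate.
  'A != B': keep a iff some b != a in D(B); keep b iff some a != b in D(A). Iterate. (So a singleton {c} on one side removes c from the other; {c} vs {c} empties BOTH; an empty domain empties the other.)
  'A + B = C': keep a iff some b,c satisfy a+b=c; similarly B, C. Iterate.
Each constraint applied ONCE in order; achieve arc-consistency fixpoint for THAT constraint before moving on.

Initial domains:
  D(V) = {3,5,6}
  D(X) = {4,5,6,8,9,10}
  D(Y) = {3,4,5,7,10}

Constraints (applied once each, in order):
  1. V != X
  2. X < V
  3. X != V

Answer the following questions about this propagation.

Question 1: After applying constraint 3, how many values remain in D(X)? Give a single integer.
Constraint 1 (V != X) on D(V)={3,5,6} D(X)={4,5,6,8,9,10}: no change
Constraint 2 (X < V) on D(X)={4,5,6,8,9,10} D(V)={3,5,6}: X {4,5,6,8,9,10}->{4,5}; V {3,5,6}->{5,6}
Constraint 3 (X != V) on D(X)={4,5} D(V)={5,6}: no change
So after constraint 3: D(X)={4,5}, size = 2

Answer: 2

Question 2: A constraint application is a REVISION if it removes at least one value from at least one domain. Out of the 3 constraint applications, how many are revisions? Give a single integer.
Answer: 1

Derivation:
Constraint 1 (V != X) on D(V)={3,5,6} D(X)={4,5,6,8,9,10}: no change => not a revision
Constraint 2 (X < V) on D(X)={4,5,6,8,9,10} D(V)={3,5,6}: X {4,5,6,8,9,10}->{4,5}; V {3,5,6}->{5,6} => REVISION
Constraint 3 (X != V) on D(X)={4,5} D(V)={5,6}: no change => not a revision
Total revisions = 1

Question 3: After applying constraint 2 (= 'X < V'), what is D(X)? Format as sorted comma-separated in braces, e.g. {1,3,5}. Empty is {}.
Answer: {4,5}

Derivation:
Constraint 1 (V != X) on D(V)={3,5,6} D(X)={4,5,6,8,9,10}: no change
Constraint 2 (X < V) on D(X)={4,5,6,8,9,10} D(V)={3,5,6}: X {4,5,6,8,9,10}->{4,5}; V {3,5,6}->{5,6}
So after constraint 2: D(X) = {4,5}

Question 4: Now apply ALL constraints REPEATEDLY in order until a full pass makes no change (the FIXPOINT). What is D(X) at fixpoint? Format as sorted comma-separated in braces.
Answer: {4,5}

Derivation:
pass 0 (initial): D(X)={4,5,6,8,9,10}
pass 1: V {3,5,6}->{5,6}; X {4,5,6,8,9,10}->{4,5}
pass 2: no change
Fixpoint after 2 passes: D(X) = {4,5}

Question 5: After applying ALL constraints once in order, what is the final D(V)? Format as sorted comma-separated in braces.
Constraint 1 (V != X) on D(V)={3,5,6} D(X)={4,5,6,8,9,10}: no change
Constraint 2 (X < V) on D(X)={4,5,6,8,9,10} D(V)={3,5,6}: X {4,5,6,8,9,10}->{4,5}; V {3,5,6}->{5,6}
Constraint 3 (X != V) on D(X)={4,5} D(V)={5,6}: no change
So after all 3 constraints: D(V) = {5,6}

Answer: {5,6}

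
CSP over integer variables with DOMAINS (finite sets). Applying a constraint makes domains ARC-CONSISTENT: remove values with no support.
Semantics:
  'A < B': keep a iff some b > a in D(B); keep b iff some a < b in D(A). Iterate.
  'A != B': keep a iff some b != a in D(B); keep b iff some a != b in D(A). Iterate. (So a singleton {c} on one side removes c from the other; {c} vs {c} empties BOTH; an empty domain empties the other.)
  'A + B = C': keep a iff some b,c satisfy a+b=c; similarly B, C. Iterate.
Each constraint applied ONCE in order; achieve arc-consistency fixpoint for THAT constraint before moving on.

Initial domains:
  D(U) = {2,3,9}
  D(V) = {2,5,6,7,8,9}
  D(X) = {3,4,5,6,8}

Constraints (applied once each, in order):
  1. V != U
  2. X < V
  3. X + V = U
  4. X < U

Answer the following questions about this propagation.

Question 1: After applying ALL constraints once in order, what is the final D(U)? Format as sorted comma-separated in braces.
Answer: {9}

Derivation:
Constraint 1 (V != U) on D(V)={2,5,6,7,8,9} D(U)={2,3,9}: no change
Constraint 2 (X < V) on D(X)={3,4,5,6,8} D(V)={2,5,6,7,8,9}: V {2,5,6,7,8,9}->{5,6,7,8,9}
Constraint 3 (X + V = U) on D(X)={3,4,5,6,8} D(V)={5,6,7,8,9} D(U)={2,3,9}: X {3,4,5,6,8}->{3,4}; V {5,6,7,8,9}->{5,6}; U {2,3,9}->{9}
Constraint 4 (X < U) on D(X)={3,4} D(U)={9}: no change
So after all 4 constraints: D(U) = {9}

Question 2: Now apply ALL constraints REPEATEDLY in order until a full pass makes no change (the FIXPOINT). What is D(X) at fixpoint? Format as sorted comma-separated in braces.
Answer: {3,4}

Derivation:
pass 0 (initial): D(X)={3,4,5,6,8}
pass 1: U {2,3,9}->{9}; V {2,5,6,7,8,9}->{5,6}; X {3,4,5,6,8}->{3,4}
pass 2: no change
Fixpoint after 2 passes: D(X) = {3,4}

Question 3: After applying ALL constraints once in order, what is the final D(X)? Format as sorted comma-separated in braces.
Constraint 1 (V != U) on D(V)={2,5,6,7,8,9} D(U)={2,3,9}: no change
Constraint 2 (X < V) on D(X)={3,4,5,6,8} D(V)={2,5,6,7,8,9}: V {2,5,6,7,8,9}->{5,6,7,8,9}
Constraint 3 (X + V = U) on D(X)={3,4,5,6,8} D(V)={5,6,7,8,9} D(U)={2,3,9}: X {3,4,5,6,8}->{3,4}; V {5,6,7,8,9}->{5,6}; U {2,3,9}->{9}
Constraint 4 (X < U) on D(X)={3,4} D(U)={9}: no change
So after all 4 constraints: D(X) = {3,4}

Answer: {3,4}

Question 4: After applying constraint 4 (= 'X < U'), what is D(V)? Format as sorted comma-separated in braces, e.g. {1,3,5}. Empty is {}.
Answer: {5,6}

Derivation:
Constraint 1 (V != U) on D(V)={2,5,6,7,8,9} D(U)={2,3,9}: no change
Constraint 2 (X < V) on D(X)={3,4,5,6,8} D(V)={2,5,6,7,8,9}: V {2,5,6,7,8,9}->{5,6,7,8,9}
Constraint 3 (X + V = U) on D(X)={3,4,5,6,8} D(V)={5,6,7,8,9} D(U)={2,3,9}: X {3,4,5,6,8}->{3,4}; V {5,6,7,8,9}->{5,6}; U {2,3,9}->{9}
Constraint 4 (X < U) on D(X)={3,4} D(U)={9}: no change
So after constraint 4: D(V) = {5,6}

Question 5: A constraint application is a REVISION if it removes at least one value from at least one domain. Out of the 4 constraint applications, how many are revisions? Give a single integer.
Constraint 1 (V != U) on D(V)={2,5,6,7,8,9} D(U)={2,3,9}: no change => not a revision
Constraint 2 (X < V) on D(X)={3,4,5,6,8} D(V)={2,5,6,7,8,9}: V {2,5,6,7,8,9}->{5,6,7,8,9} => REVISION
Constraint 3 (X + V = U) on D(X)={3,4,5,6,8} D(V)={5,6,7,8,9} D(U)={2,3,9}: X {3,4,5,6,8}->{3,4}; V {5,6,7,8,9}->{5,6}; U {2,3,9}->{9} => REVISION
Constraint 4 (X < U) on D(X)={3,4} D(U)={9}: no change => not a revision
Total revisions = 2

Answer: 2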